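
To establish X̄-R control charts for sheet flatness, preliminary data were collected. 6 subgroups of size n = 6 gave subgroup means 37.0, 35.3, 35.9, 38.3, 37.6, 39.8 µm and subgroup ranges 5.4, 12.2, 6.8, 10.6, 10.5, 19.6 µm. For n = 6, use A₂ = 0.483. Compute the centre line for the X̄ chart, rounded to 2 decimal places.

37.32

X̄̄ = (37.0 + 35.3 + 35.9 + 38.3 + 37.6 + 39.8) / 6 = 223.9000 / 6 = 37.3167
CL = X̄̄ = 37.3167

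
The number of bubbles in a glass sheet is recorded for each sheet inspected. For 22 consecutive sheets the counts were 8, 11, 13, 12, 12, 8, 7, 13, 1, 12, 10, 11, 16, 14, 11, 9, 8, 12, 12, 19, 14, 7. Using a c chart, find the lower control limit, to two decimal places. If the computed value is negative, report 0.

1.00

c̄ = (8 + 11 + 13 + 12 + 12 + 8 + 7 + 13 + 1 + 12 + 10 + 11 + 16 + 14 + 11 + 9 + 8 + 12 + 12 + 19 + 14 + 7) / 22 = 240 / 22 = 10.9091
LCL = c̄ − 3√c̄ = 10.9091 − 3 × 3.3029 = 1.0004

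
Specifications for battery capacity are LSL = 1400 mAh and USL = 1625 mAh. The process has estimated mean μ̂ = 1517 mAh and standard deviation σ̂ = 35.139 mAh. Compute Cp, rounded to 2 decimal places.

1.07

Cp = (USL − LSL) / (6σ̂) = (1625 − 1400) / (6 × 35.139) = 225.0000 / 210.8340 = 1.0672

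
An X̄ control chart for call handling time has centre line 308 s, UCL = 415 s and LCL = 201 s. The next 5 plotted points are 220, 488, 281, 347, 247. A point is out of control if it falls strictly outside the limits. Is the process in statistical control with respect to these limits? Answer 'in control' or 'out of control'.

out of control

Compare each point to [201, 415]: sample 2 = 488 > UCL.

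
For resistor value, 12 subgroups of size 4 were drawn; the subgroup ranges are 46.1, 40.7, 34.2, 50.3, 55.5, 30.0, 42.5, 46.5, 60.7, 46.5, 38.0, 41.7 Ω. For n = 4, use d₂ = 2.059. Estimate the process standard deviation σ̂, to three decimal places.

R̄ = (46.1 + 40.7 + 34.2 + 50.3 + 55.5 + 30.0 + 42.5 + 46.5 + 60.7 + 46.5 + 38.0 + 41.7) / 12 = 44.3917
σ̂ = R̄ / d₂ = 44.3917 / 2.059 = 21.5598

21.560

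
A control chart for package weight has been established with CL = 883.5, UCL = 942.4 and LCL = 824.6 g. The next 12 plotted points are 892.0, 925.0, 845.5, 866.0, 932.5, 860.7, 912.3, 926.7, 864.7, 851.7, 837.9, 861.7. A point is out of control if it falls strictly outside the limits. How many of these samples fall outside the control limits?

0

All 12 points lie within [824.6, 942.4].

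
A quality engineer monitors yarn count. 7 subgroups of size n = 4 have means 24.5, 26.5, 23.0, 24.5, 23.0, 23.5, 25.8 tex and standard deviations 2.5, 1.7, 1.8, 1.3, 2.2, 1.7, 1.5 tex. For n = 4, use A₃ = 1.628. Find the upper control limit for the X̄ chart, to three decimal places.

27.354

X̄̄ = (24.5 + 26.5 + 23.0 + 24.5 + 23.0 + 23.5 + 25.8) / 7 = 24.4000
s̄ = (2.5 + 1.7 + 1.8 + 1.3 + 2.2 + 1.7 + 1.5) / 7 = 1.8143
UCL = X̄̄ + A₃·s̄ = 24.4000 + 1.628 × 1.8143 = 27.3537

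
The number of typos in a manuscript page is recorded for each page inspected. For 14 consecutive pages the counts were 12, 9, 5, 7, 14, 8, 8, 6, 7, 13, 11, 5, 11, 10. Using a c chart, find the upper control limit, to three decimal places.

c̄ = (12 + 9 + 5 + 7 + 14 + 8 + 8 + 6 + 7 + 13 + 11 + 5 + 11 + 10) / 14 = 126 / 14 = 9.0000
UCL = c̄ + 3√c̄ = 9.0000 + 3 × √9.0000 = 9.0000 + 3 × 3.0000 = 18.0000

18.000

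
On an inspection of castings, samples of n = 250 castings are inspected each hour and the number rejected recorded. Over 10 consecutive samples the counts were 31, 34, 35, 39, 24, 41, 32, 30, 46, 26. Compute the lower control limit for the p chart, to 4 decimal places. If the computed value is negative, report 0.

0.0703

p̄ = Σdᵢ / (k·n) = 338 / (10 × 250) = 0.13520
LCL = p̄ − 3·√(p̄(1−p̄)/n) = 0.13520 − 3 × 0.02163 = 0.07032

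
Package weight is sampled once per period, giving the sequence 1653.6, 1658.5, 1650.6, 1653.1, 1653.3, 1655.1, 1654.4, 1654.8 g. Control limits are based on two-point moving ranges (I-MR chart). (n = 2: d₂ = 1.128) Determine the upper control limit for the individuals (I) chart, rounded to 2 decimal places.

X̄ = (1653.6 + 1658.5 + 1650.6 + 1653.1 + 1653.3 + 1655.1 + 1654.4 + 1654.8) / 8 = 1654.1750
Moving ranges: 4.9, 7.9, 2.5, 0.2, 1.8, 0.7, 0.4; M̄R̄ = 18.4000 / 7 = 2.6286
UCL = X̄ + 3·M̄R̄/d₂ = 1654.1750 + 3 × 2.6286 / 1.128 = 1661.1659

1661.17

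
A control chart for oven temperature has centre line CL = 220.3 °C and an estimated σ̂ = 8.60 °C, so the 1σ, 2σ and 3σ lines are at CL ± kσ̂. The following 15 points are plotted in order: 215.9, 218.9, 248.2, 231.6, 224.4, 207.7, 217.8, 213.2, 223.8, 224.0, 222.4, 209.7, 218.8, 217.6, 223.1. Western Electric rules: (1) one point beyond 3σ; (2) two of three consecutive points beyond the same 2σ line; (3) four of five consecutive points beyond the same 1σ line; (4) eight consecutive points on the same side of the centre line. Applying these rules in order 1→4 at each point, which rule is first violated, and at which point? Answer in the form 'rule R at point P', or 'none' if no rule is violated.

Zone of each point (C = within 1σ̂, B = 1σ̂–2σ̂, A = 2σ̂–3σ̂, * = beyond 3σ̂; sign = side of CL): 1:-C, 2:-C, 3:+*, 4:+B, 5:+C, 6:-B, 7:-C, 8:-C, 9:+C, 10:+C, 11:+C, 12:-B, 13:-C, 14:-C, 15:+C
Rule 1 (one point beyond the 3σ limits) is satisfied at point 3.

rule 1 at point 3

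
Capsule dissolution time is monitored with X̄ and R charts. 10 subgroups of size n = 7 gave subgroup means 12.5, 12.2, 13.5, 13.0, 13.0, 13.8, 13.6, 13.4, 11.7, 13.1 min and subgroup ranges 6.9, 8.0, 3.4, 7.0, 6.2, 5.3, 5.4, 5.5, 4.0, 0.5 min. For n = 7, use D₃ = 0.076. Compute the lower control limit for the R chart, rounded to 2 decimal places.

0.40

R̄ = (6.9 + 8.0 + 3.4 + 7.0 + 6.2 + 5.3 + 5.4 + 5.5 + 4.0 + 0.5) / 10 = 52.2000 / 10 = 5.2200
LCL_R = D₃·R̄ = 0.076 × 5.2200 = 0.3967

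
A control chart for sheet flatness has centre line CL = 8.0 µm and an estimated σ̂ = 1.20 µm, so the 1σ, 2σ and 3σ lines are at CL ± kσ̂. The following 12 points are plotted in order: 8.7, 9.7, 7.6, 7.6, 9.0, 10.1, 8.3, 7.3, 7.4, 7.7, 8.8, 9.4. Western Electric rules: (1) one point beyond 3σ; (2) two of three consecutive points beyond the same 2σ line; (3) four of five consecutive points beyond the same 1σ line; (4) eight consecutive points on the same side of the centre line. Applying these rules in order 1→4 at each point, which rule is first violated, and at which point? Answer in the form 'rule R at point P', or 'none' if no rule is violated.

none

Zone of each point (C = within 1σ̂, B = 1σ̂–2σ̂, A = 2σ̂–3σ̂, * = beyond 3σ̂; sign = side of CL): 1:+C, 2:+B, 3:-C, 4:-C, 5:+C, 6:+B, 7:+C, 8:-C, 9:-C, 10:-C, 11:+C, 12:+B
No rule fires across all 12 points.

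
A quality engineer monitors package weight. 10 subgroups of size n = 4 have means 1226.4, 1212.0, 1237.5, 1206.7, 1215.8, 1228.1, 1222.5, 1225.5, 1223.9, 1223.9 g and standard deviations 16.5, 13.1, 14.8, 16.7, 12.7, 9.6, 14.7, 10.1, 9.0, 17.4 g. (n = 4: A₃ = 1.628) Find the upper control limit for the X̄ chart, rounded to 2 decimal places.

1244.14

X̄̄ = (1226.4 + 1212.0 + 1237.5 + 1206.7 + 1215.8 + 1228.1 + 1222.5 + 1225.5 + 1223.9 + 1223.9) / 10 = 1222.2300
s̄ = (16.5 + 13.1 + 14.8 + 16.7 + 12.7 + 9.6 + 14.7 + 10.1 + 9.0 + 17.4) / 10 = 13.4600
UCL = X̄̄ + A₃·s̄ = 1222.2300 + 1.628 × 13.4600 = 1244.1429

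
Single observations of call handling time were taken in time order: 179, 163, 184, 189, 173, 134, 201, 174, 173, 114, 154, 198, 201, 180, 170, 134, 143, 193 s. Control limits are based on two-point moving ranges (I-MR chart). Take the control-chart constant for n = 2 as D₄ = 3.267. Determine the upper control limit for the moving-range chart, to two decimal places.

89.17

Moving ranges: 16, 21, 5, 16, 39, 67, 27, 1, 59, 40, 44, 3, 21, 10, 36, 9, 50; M̄R̄ = 464.0000 / 17 = 27.2941
UCL_MR = D₄·M̄R̄ = 3.267 × 27.2941 = 89.1699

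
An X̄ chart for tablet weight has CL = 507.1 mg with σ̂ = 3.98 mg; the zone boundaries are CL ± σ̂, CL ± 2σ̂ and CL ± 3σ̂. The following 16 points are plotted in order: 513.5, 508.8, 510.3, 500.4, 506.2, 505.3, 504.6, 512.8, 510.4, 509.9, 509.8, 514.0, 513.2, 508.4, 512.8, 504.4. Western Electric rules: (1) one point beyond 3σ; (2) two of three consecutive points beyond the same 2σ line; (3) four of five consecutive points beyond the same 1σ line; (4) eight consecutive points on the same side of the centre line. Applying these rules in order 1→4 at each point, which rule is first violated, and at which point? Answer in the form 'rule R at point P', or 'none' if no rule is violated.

rule 4 at point 15

Zone of each point (C = within 1σ̂, B = 1σ̂–2σ̂, A = 2σ̂–3σ̂, * = beyond 3σ̂; sign = side of CL): 1:+B, 2:+C, 3:+C, 4:-B, 5:-C, 6:-C, 7:-C, 8:+B, 9:+C, 10:+C, 11:+C, 12:+B, 13:+B, 14:+C, 15:+B, 16:-C
Rule 4 (eight consecutive points on the same side of the centre line) is satisfied at point 15.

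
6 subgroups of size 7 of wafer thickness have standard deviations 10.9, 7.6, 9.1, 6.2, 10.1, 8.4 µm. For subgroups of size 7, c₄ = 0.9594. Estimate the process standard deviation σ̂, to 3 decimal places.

9.086

s̄ = (10.9 + 7.6 + 9.1 + 6.2 + 10.1 + 8.4) / 6 = 8.7167
σ̂ = s̄ / c₄ = 8.7167 / 0.9594 = 9.0855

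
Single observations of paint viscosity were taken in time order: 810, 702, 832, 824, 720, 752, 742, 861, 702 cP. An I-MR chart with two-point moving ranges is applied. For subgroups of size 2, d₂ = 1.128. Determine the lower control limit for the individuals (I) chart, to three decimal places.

X̄ = (810 + 702 + 832 + 824 + 720 + 752 + 742 + 861 + 702) / 9 = 771.6667
Moving ranges: 108, 130, 8, 104, 32, 10, 119, 159; M̄R̄ = 670.0000 / 8 = 83.7500
LCL = X̄ − 3·M̄R̄/d₂ = 771.6667 − 3 × 83.7500 / 1.128 = 548.9273

548.927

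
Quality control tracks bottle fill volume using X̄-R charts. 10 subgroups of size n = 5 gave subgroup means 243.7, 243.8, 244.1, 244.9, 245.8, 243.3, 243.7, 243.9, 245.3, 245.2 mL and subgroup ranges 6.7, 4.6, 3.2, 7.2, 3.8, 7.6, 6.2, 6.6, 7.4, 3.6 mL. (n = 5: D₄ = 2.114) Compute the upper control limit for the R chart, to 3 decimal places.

12.029

R̄ = (6.7 + 4.6 + 3.2 + 7.2 + 3.8 + 7.6 + 6.2 + 6.6 + 7.4 + 3.6) / 10 = 56.9000 / 10 = 5.6900
UCL_R = D₄·R̄ = 2.114 × 5.6900 = 12.0287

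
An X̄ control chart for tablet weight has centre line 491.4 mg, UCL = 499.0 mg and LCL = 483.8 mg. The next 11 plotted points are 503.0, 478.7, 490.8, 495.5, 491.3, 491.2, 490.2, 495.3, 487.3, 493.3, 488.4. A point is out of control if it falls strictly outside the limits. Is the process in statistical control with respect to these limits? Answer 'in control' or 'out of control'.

out of control

Compare each point to [483.8, 499.0]: sample 1 = 503.0 > UCL; sample 2 = 478.7 < LCL.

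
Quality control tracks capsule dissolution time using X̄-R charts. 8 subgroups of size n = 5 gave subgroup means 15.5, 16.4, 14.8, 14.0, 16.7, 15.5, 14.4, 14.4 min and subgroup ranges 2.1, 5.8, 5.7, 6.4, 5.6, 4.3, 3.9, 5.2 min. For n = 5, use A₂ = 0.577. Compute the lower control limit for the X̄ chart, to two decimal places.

12.40

X̄̄ = (15.5 + 16.4 + 14.8 + 14.0 + 16.7 + 15.5 + 14.4 + 14.4) / 8 = 121.7000 / 8 = 15.2125
R̄ = (2.1 + 5.8 + 5.7 + 6.4 + 5.6 + 4.3 + 3.9 + 5.2) / 8 = 39.0000 / 8 = 4.8750
LCL = X̄̄ − A₂·R̄ = 15.2125 − 0.577 × 4.8750 = 12.3996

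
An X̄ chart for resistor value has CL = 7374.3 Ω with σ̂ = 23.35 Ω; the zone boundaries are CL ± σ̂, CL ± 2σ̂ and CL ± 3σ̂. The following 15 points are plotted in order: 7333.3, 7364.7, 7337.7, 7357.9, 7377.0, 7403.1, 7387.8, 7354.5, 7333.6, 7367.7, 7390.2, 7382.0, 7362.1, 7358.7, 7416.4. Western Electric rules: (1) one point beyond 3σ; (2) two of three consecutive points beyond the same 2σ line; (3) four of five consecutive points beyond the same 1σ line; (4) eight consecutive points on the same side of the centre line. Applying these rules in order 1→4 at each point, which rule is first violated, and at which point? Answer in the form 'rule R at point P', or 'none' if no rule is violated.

Zone of each point (C = within 1σ̂, B = 1σ̂–2σ̂, A = 2σ̂–3σ̂, * = beyond 3σ̂; sign = side of CL): 1:-B, 2:-C, 3:-B, 4:-C, 5:+C, 6:+B, 7:+C, 8:-C, 9:-B, 10:-C, 11:+C, 12:+C, 13:-C, 14:-C, 15:+B
No rule fires across all 15 points.

none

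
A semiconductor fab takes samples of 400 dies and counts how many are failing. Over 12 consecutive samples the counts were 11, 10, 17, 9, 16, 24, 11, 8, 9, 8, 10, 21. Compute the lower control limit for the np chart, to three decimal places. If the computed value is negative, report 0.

2.260

p̄ = Σdᵢ / (k·n) = 154 / (12 × 400) = 0.03208
LCL = np̄ − 3·√(np̄(1−p̄)) = 12.8333 − 3 × 3.5244 = 2.2600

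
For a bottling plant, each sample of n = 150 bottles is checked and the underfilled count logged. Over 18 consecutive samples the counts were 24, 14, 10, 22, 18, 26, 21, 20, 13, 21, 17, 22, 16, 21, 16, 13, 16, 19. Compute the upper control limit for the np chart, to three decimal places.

p̄ = Σdᵢ / (k·n) = 329 / (18 × 150) = 0.12185
UCL = np̄ + 3·√(np̄(1−p̄)) = 18.2778 + 3 × √(18.2778×0.87815) = 18.2778 + 3 × 4.0063 = 30.2967

30.297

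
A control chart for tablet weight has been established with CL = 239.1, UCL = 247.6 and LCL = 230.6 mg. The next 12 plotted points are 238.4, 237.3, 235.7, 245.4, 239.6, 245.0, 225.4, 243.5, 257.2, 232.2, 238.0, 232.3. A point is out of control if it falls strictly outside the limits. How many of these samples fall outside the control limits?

2

Compare each point to [230.6, 247.6]: sample 7 = 225.4 < LCL; sample 9 = 257.2 > UCL.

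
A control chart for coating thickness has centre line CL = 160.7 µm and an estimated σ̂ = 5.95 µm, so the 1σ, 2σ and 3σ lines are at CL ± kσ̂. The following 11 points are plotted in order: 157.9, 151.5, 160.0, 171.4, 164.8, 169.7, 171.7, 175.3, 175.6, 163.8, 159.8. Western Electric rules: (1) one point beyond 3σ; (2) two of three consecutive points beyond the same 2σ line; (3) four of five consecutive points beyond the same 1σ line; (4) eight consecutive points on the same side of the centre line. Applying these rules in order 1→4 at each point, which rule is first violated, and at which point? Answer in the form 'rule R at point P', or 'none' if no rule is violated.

rule 3 at point 8

Zone of each point (C = within 1σ̂, B = 1σ̂–2σ̂, A = 2σ̂–3σ̂, * = beyond 3σ̂; sign = side of CL): 1:-C, 2:-B, 3:-C, 4:+B, 5:+C, 6:+B, 7:+B, 8:+A, 9:+A, 10:+C, 11:-C
Rule 3 (four of five consecutive points beyond the same 1σ limit) is satisfied at point 8.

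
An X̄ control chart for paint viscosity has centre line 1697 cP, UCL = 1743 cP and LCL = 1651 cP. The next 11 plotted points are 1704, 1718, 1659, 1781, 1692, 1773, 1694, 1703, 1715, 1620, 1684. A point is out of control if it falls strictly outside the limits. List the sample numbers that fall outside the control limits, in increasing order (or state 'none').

Compare each point to [1651, 1743]: sample 4 = 1781 > UCL; sample 6 = 1773 > UCL; sample 10 = 1620 < LCL.

4, 6, 10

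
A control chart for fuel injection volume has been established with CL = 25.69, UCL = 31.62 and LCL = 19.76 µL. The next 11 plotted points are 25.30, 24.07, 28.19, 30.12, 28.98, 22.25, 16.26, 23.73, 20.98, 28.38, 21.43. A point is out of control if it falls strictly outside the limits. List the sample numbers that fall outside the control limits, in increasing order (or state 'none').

Compare each point to [19.76, 31.62]: sample 7 = 16.26 < LCL.

7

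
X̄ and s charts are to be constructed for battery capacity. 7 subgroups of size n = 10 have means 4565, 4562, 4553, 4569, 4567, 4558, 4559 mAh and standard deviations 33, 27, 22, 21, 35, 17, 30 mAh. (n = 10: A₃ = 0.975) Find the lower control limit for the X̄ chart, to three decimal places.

X̄̄ = (4565 + 4562 + 4553 + 4569 + 4567 + 4558 + 4559) / 7 = 4561.8571
s̄ = (33 + 27 + 22 + 21 + 35 + 17 + 30) / 7 = 26.4286
LCL = X̄̄ − A₃·s̄ = 4561.8571 − 0.975 × 26.4286 = 4536.0893

4536.089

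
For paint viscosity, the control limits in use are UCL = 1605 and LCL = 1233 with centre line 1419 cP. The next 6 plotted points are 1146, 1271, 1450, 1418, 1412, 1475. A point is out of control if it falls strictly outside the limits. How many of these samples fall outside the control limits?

1

Compare each point to [1233, 1605]: sample 1 = 1146 < LCL.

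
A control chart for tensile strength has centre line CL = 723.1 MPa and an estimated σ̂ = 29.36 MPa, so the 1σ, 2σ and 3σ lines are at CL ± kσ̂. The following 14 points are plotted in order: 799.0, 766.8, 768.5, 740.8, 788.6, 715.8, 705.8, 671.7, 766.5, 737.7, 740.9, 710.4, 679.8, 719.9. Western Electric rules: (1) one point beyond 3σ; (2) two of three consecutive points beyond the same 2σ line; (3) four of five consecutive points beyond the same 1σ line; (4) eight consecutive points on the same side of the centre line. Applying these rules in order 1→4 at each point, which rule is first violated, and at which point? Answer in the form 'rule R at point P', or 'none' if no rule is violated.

Zone of each point (C = within 1σ̂, B = 1σ̂–2σ̂, A = 2σ̂–3σ̂, * = beyond 3σ̂; sign = side of CL): 1:+A, 2:+B, 3:+B, 4:+C, 5:+A, 6:-C, 7:-C, 8:-B, 9:+B, 10:+C, 11:+C, 12:-C, 13:-B, 14:-C
Rule 3 (four of five consecutive points beyond the same 1σ limit) is satisfied at point 5.

rule 3 at point 5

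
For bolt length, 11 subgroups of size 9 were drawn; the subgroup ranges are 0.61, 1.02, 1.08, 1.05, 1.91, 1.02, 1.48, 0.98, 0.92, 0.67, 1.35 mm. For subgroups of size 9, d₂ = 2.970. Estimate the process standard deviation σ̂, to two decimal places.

R̄ = (0.61 + 1.02 + 1.08 + 1.05 + 1.91 + 1.02 + 1.48 + 0.98 + 0.92 + 0.67 + 1.35) / 11 = 1.0991
σ̂ = R̄ / d₂ = 1.0991 / 2.970 = 0.3701

0.37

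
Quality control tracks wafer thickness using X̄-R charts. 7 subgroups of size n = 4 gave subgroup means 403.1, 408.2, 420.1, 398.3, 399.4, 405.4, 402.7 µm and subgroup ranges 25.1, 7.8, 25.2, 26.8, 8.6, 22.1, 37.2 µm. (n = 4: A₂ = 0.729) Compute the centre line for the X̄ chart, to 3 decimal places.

405.314

X̄̄ = (403.1 + 408.2 + 420.1 + 398.3 + 399.4 + 405.4 + 402.7) / 7 = 2837.2000 / 7 = 405.3143
CL = X̄̄ = 405.3143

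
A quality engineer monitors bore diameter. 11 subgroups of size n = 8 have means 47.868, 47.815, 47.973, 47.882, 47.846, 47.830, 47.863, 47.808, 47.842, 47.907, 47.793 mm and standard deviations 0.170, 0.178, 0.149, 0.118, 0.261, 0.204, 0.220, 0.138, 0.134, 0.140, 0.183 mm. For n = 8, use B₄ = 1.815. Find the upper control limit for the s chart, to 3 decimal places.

s̄ = (0.170 + 0.178 + 0.149 + 0.118 + 0.261 + 0.204 + 0.220 + 0.138 + 0.134 + 0.140 + 0.183) / 11 = 0.1723
UCL_s = B₄·s̄ = 1.815 × 0.1723 = 0.3127

0.313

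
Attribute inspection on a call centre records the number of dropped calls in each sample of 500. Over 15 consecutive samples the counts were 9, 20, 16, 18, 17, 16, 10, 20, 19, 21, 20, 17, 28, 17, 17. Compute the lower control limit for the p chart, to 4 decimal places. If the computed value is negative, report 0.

0.0106

p̄ = Σdᵢ / (k·n) = 265 / (15 × 500) = 0.03533
LCL = p̄ − 3·√(p̄(1−p̄)/n) = 0.03533 − 3 × 0.00826 = 0.01056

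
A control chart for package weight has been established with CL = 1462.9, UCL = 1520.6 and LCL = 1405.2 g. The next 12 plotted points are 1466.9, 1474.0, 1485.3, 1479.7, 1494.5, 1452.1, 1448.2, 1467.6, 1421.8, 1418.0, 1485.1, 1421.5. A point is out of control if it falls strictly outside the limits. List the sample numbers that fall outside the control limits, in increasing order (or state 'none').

none

All 12 points lie within [1405.2, 1520.6].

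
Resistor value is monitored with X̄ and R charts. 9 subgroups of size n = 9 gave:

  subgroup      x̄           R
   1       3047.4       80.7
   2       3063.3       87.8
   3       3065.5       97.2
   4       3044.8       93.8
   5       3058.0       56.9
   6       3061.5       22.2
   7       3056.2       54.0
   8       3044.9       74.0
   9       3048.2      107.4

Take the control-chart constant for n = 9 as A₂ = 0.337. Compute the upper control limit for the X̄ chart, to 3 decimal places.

X̄̄ = (3047.4 + 3063.3 + 3065.5 + 3044.8 + 3058.0 + 3061.5 + 3056.2 + 3044.9 + 3048.2) / 9 = 27489.8000 / 9 = 3054.4222
R̄ = (80.7 + 87.8 + 97.2 + 93.8 + 56.9 + 22.2 + 54.0 + 74.0 + 107.4) / 9 = 674.0000 / 9 = 74.8889
UCL = X̄̄ + A₂·R̄ = 3054.4222 + 0.337 × 74.8889 = 3079.6598

3079.660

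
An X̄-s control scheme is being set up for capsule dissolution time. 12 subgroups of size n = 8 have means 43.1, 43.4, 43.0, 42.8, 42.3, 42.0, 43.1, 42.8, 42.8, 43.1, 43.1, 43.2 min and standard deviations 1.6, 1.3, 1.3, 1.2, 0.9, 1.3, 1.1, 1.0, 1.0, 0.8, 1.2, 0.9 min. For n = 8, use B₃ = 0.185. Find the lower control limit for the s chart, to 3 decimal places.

0.210

s̄ = (1.6 + 1.3 + 1.3 + 1.2 + 0.9 + 1.3 + 1.1 + 1.0 + 1.0 + 0.8 + 1.2 + 0.9) / 12 = 1.1333
LCL_s = B₃·s̄ = 0.185 × 1.1333 = 0.2097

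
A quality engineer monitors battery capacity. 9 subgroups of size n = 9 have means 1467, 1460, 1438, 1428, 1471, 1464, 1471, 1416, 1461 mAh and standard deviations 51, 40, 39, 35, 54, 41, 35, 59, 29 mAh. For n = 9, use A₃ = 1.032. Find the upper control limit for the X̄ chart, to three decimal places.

1496.806

X̄̄ = (1467 + 1460 + 1438 + 1428 + 1471 + 1464 + 1471 + 1416 + 1461) / 9 = 1452.8889
s̄ = (51 + 40 + 39 + 35 + 54 + 41 + 35 + 59 + 29) / 9 = 42.5556
UCL = X̄̄ + A₃·s̄ = 1452.8889 + 1.032 × 42.5556 = 1496.8062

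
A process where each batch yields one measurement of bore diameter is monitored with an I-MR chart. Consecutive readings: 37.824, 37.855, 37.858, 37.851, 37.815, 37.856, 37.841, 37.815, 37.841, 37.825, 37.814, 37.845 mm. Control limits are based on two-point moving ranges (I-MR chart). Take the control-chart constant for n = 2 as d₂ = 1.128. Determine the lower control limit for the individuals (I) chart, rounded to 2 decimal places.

37.78

X̄ = (37.824 + 37.855 + 37.858 + 37.851 + 37.815 + 37.856 + 37.841 + 37.815 + 37.841 + 37.825 + 37.814 + 37.845) / 12 = 37.8367
Moving ranges: 0.031, 0.003, 0.007, 0.036, 0.041, 0.015, 0.026, 0.026, 0.016, 0.011, 0.031; M̄R̄ = 0.2430 / 11 = 0.0221
LCL = X̄ − 3·M̄R̄/d₂ = 37.8367 − 3 × 0.0221 / 1.128 = 37.7779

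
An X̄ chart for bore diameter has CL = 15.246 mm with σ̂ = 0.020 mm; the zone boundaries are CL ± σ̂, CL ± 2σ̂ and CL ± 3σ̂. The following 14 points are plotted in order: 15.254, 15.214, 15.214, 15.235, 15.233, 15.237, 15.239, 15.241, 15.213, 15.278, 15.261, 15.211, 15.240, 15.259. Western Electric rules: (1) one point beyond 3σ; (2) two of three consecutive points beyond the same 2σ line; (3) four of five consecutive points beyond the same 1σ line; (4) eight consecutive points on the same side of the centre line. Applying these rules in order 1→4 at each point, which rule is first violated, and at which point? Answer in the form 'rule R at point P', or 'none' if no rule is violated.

Zone of each point (C = within 1σ̂, B = 1σ̂–2σ̂, A = 2σ̂–3σ̂, * = beyond 3σ̂; sign = side of CL): 1:+C, 2:-B, 3:-B, 4:-C, 5:-C, 6:-C, 7:-C, 8:-C, 9:-B, 10:+B, 11:+C, 12:-B, 13:-C, 14:+C
Rule 4 (eight consecutive points on the same side of the centre line) is satisfied at point 9.

rule 4 at point 9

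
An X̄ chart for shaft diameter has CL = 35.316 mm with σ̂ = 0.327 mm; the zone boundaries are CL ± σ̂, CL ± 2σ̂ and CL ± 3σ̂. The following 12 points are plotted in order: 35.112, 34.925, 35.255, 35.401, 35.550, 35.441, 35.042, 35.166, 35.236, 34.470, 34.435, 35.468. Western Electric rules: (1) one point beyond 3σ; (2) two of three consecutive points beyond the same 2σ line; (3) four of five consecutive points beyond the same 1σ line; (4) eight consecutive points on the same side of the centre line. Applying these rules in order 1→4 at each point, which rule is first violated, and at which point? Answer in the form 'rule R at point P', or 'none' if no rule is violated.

rule 2 at point 11

Zone of each point (C = within 1σ̂, B = 1σ̂–2σ̂, A = 2σ̂–3σ̂, * = beyond 3σ̂; sign = side of CL): 1:-C, 2:-B, 3:-C, 4:+C, 5:+C, 6:+C, 7:-C, 8:-C, 9:-C, 10:-A, 11:-A, 12:+C
Rule 2 (two of three consecutive points beyond the same 2σ limit) is satisfied at point 11.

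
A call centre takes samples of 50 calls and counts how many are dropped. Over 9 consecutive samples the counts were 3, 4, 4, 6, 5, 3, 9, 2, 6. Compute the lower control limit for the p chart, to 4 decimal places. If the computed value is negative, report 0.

0.0000

p̄ = Σdᵢ / (k·n) = 42 / (9 × 50) = 0.09333
LCL = p̄ − 3·√(p̄(1−p̄)/n) = 0.09333 − 3 × 0.04114 = -0.03008 → 0 (negative, so LCL = 0)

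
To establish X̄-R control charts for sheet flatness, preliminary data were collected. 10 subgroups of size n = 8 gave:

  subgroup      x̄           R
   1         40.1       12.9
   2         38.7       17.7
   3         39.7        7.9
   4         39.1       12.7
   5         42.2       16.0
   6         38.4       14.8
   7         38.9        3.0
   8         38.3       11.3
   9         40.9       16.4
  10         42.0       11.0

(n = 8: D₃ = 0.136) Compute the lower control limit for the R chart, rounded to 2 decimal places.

R̄ = (12.9 + 17.7 + 7.9 + 12.7 + 16.0 + 14.8 + 3.0 + 11.3 + 16.4 + 11.0) / 10 = 123.7000 / 10 = 12.3700
LCL_R = D₃·R̄ = 0.136 × 12.3700 = 1.6823

1.68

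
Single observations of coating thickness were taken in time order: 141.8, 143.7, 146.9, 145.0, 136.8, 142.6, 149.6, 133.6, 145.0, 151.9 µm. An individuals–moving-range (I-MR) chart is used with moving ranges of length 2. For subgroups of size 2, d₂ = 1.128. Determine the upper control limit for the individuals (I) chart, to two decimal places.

162.10

X̄ = (141.8 + 143.7 + 146.9 + 145.0 + 136.8 + 142.6 + 149.6 + 133.6 + 145.0 + 151.9) / 10 = 143.6900
Moving ranges: 1.9, 3.2, 1.9, 8.2, 5.8, 7.0, 16.0, 11.4, 6.9; M̄R̄ = 62.3000 / 9 = 6.9222
UCL = X̄ + 3·M̄R̄/d₂ = 143.6900 + 3 × 6.9222 / 1.128 = 162.1002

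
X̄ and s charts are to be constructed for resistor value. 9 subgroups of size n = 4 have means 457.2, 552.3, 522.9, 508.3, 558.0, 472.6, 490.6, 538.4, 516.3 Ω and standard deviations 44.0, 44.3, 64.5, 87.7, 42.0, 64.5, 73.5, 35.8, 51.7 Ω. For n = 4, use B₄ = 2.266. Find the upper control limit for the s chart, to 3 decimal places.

127.903

s̄ = (44.0 + 44.3 + 64.5 + 87.7 + 42.0 + 64.5 + 73.5 + 35.8 + 51.7) / 9 = 56.4444
UCL_s = B₄·s̄ = 2.266 × 56.4444 = 127.9031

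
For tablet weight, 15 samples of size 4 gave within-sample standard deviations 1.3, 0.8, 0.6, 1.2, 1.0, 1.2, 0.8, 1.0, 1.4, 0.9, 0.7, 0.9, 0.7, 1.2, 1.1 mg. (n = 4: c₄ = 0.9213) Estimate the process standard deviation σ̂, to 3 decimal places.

1.071

s̄ = (1.3 + 0.8 + 0.6 + 1.2 + 1.0 + 1.2 + 0.8 + 1.0 + 1.4 + 0.9 + 0.7 + 0.9 + 0.7 + 1.2 + 1.1) / 15 = 0.9867
σ̂ = s̄ / c₄ = 0.9867 / 0.9213 = 1.0710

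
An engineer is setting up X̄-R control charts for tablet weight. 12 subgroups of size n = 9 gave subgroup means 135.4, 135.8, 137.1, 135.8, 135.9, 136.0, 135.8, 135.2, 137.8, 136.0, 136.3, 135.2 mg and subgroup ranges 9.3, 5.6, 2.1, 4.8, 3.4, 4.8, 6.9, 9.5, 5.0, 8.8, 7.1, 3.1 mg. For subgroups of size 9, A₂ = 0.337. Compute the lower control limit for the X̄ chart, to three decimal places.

134.048

X̄̄ = (135.4 + 135.8 + 137.1 + 135.8 + 135.9 + 136.0 + 135.8 + 135.2 + 137.8 + 136.0 + 136.3 + 135.2) / 12 = 1632.3000 / 12 = 136.0250
R̄ = (9.3 + 5.6 + 2.1 + 4.8 + 3.4 + 4.8 + 6.9 + 9.5 + 5.0 + 8.8 + 7.1 + 3.1) / 12 = 70.4000 / 12 = 5.8667
LCL = X̄̄ − A₂·R̄ = 136.0250 − 0.337 × 5.8667 = 134.0479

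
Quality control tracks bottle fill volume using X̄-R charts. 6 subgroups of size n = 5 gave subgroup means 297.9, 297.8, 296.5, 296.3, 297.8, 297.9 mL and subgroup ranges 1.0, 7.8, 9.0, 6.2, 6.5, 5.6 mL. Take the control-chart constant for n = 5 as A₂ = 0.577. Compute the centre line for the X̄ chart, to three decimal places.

X̄̄ = (297.9 + 297.8 + 296.5 + 296.3 + 297.8 + 297.9) / 6 = 1784.2000 / 6 = 297.3667
CL = X̄̄ = 297.3667

297.367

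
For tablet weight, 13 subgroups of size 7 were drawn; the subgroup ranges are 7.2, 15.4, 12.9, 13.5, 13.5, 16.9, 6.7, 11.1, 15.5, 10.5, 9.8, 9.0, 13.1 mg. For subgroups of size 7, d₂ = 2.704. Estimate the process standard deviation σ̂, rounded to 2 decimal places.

R̄ = (7.2 + 15.4 + 12.9 + 13.5 + 13.5 + 16.9 + 6.7 + 11.1 + 15.5 + 10.5 + 9.8 + 9.0 + 13.1) / 13 = 11.9308
σ̂ = R̄ / d₂ = 11.9308 / 2.704 = 4.4123

4.41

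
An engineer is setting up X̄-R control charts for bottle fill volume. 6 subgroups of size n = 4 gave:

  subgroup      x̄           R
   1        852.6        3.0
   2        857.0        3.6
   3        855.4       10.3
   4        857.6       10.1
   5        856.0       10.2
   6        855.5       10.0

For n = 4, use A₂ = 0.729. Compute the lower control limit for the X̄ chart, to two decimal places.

849.95

X̄̄ = (852.6 + 857.0 + 855.4 + 857.6 + 856.0 + 855.5) / 6 = 5134.1000 / 6 = 855.6833
R̄ = (3.0 + 3.6 + 10.3 + 10.1 + 10.2 + 10.0) / 6 = 47.2000 / 6 = 7.8667
LCL = X̄̄ − A₂·R̄ = 855.6833 − 0.729 × 7.8667 = 849.9485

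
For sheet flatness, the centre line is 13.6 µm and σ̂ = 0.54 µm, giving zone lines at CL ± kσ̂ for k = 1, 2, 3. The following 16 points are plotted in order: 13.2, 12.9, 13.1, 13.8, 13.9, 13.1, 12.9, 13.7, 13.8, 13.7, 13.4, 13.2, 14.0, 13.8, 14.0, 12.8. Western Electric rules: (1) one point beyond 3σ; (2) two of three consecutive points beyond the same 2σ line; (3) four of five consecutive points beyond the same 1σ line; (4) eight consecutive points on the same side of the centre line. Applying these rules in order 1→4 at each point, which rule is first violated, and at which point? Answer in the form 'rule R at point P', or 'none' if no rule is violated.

none

Zone of each point (C = within 1σ̂, B = 1σ̂–2σ̂, A = 2σ̂–3σ̂, * = beyond 3σ̂; sign = side of CL): 1:-C, 2:-B, 3:-C, 4:+C, 5:+C, 6:-C, 7:-B, 8:+C, 9:+C, 10:+C, 11:-C, 12:-C, 13:+C, 14:+C, 15:+C, 16:-B
No rule fires across all 16 points.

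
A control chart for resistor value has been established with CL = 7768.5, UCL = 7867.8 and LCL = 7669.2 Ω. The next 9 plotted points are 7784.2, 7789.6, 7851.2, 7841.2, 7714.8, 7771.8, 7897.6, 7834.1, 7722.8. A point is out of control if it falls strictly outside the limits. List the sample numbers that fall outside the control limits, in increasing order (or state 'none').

Compare each point to [7669.2, 7867.8]: sample 7 = 7897.6 > UCL.

7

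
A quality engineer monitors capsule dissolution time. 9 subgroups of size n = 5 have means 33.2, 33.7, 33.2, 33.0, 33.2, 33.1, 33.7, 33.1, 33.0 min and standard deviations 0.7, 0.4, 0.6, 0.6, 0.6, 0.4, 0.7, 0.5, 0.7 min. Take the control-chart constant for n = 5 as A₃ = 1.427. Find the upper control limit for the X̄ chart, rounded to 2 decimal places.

X̄̄ = (33.2 + 33.7 + 33.2 + 33.0 + 33.2 + 33.1 + 33.7 + 33.1 + 33.0) / 9 = 33.2444
s̄ = (0.7 + 0.4 + 0.6 + 0.6 + 0.6 + 0.4 + 0.7 + 0.5 + 0.7) / 9 = 0.5778
UCL = X̄̄ + A₃·s̄ = 33.2444 + 1.427 × 0.5778 = 34.0689

34.07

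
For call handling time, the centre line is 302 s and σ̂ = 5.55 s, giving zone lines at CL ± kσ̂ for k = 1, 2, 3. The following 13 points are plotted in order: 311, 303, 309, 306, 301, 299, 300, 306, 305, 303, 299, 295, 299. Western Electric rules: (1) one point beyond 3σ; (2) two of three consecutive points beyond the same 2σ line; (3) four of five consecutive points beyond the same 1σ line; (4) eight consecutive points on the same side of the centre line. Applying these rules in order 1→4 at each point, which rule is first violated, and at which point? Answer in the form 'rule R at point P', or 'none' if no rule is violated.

none

Zone of each point (C = within 1σ̂, B = 1σ̂–2σ̂, A = 2σ̂–3σ̂, * = beyond 3σ̂; sign = side of CL): 1:+B, 2:+C, 3:+B, 4:+C, 5:-C, 6:-C, 7:-C, 8:+C, 9:+C, 10:+C, 11:-C, 12:-B, 13:-C
No rule fires across all 13 points.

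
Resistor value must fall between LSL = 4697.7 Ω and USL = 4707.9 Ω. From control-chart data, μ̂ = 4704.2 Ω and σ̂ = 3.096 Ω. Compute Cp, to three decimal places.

0.549

Cp = (USL − LSL) / (6σ̂) = (4707.9 − 4697.7) / (6 × 3.096) = 10.2000 / 18.5760 = 0.5491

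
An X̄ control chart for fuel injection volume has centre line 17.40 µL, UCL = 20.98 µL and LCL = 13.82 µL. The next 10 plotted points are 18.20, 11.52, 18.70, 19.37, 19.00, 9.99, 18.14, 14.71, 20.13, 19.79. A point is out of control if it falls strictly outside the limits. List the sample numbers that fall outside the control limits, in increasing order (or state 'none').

Compare each point to [13.82, 20.98]: sample 2 = 11.52 < LCL; sample 6 = 9.99 < LCL.

2, 6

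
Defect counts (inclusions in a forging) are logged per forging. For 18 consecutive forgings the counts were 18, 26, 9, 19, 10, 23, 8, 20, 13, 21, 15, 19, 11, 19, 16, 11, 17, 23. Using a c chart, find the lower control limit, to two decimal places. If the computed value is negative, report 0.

c̄ = (18 + 26 + 9 + 19 + 10 + 23 + 8 + 20 + 13 + 21 + 15 + 19 + 11 + 19 + 16 + 11 + 17 + 23) / 18 = 298 / 18 = 16.5556
LCL = c̄ − 3√c̄ = 16.5556 − 3 × 4.0689 = 4.3490

4.35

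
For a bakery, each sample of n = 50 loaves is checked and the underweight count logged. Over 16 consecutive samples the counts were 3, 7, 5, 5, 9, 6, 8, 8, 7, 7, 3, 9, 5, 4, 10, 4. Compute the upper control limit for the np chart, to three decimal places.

p̄ = Σdᵢ / (k·n) = 100 / (16 × 50) = 0.12500
UCL = np̄ + 3·√(np̄(1−p̄)) = 6.2500 + 3 × √(6.2500×0.87500) = 6.2500 + 3 × 2.3385 = 13.2656

13.266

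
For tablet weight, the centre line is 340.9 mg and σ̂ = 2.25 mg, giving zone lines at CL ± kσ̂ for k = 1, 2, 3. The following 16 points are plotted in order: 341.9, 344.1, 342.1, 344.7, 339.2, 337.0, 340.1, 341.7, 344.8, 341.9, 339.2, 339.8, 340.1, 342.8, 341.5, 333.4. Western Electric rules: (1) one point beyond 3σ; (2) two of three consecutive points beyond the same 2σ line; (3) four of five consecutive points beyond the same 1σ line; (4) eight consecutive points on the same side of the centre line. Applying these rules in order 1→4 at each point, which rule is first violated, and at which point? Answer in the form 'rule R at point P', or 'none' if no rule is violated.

Zone of each point (C = within 1σ̂, B = 1σ̂–2σ̂, A = 2σ̂–3σ̂, * = beyond 3σ̂; sign = side of CL): 1:+C, 2:+B, 3:+C, 4:+B, 5:-C, 6:-B, 7:-C, 8:+C, 9:+B, 10:+C, 11:-C, 12:-C, 13:-C, 14:+C, 15:+C, 16:-*
Rule 1 (one point beyond the 3σ limits) is satisfied at point 16.

rule 1 at point 16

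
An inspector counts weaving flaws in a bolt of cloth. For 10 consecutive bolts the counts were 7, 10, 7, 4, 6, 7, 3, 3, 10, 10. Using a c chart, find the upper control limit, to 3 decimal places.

14.465

c̄ = (7 + 10 + 7 + 4 + 6 + 7 + 3 + 3 + 10 + 10) / 10 = 67 / 10 = 6.7000
UCL = c̄ + 3√c̄ = 6.7000 + 3 × √6.7000 = 6.7000 + 3 × 2.5884 = 14.4653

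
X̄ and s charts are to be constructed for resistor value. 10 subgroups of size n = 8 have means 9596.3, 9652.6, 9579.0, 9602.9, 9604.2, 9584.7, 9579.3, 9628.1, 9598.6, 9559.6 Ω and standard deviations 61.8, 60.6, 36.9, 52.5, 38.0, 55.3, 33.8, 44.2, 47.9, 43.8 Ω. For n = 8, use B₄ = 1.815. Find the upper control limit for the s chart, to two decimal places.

s̄ = (61.8 + 60.6 + 36.9 + 52.5 + 38.0 + 55.3 + 33.8 + 44.2 + 47.9 + 43.8) / 10 = 47.4800
UCL_s = B₄·s̄ = 1.815 × 47.4800 = 86.1762

86.18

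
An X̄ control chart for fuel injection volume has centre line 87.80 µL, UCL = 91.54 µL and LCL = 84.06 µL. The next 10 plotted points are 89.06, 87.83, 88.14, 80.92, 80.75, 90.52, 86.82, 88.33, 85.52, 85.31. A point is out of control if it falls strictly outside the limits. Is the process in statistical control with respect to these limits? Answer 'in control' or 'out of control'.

Compare each point to [84.06, 91.54]: sample 4 = 80.92 < LCL; sample 5 = 80.75 < LCL.

out of control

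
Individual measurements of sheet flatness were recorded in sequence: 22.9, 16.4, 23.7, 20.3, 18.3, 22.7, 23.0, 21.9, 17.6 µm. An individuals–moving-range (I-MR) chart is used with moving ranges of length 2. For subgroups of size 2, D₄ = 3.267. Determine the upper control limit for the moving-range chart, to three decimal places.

11.965

Moving ranges: 6.5, 7.3, 3.4, 2.0, 4.4, 0.3, 1.1, 4.3; M̄R̄ = 29.3000 / 8 = 3.6625
UCL_MR = D₄·M̄R̄ = 3.267 × 3.6625 = 11.9654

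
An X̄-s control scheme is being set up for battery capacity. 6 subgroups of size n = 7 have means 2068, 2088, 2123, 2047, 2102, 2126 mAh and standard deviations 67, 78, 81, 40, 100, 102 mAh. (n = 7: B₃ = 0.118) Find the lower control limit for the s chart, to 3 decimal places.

s̄ = (67 + 78 + 81 + 40 + 100 + 102) / 6 = 78.0000
LCL_s = B₃·s̄ = 0.118 × 78.0000 = 9.2040

9.204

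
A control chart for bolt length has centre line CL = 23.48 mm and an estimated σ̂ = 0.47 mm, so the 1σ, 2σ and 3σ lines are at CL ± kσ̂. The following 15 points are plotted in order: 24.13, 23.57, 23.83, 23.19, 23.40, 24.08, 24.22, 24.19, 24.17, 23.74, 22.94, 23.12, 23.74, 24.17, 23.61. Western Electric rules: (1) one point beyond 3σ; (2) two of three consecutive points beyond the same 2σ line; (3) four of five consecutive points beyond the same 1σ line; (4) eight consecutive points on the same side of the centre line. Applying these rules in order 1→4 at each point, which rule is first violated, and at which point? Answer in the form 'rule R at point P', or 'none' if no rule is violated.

Zone of each point (C = within 1σ̂, B = 1σ̂–2σ̂, A = 2σ̂–3σ̂, * = beyond 3σ̂; sign = side of CL): 1:+B, 2:+C, 3:+C, 4:-C, 5:-C, 6:+B, 7:+B, 8:+B, 9:+B, 10:+C, 11:-B, 12:-C, 13:+C, 14:+B, 15:+C
Rule 3 (four of five consecutive points beyond the same 1σ limit) is satisfied at point 9.

rule 3 at point 9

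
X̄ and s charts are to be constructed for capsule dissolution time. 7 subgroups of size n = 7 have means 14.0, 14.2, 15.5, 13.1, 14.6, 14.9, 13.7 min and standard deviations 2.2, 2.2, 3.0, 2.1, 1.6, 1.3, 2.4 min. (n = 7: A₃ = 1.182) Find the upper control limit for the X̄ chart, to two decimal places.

X̄̄ = (14.0 + 14.2 + 15.5 + 13.1 + 14.6 + 14.9 + 13.7) / 7 = 14.2857
s̄ = (2.2 + 2.2 + 3.0 + 2.1 + 1.6 + 1.3 + 2.4) / 7 = 2.1143
UCL = X̄̄ + A₃·s̄ = 14.2857 + 1.182 × 2.1143 = 16.7848

16.78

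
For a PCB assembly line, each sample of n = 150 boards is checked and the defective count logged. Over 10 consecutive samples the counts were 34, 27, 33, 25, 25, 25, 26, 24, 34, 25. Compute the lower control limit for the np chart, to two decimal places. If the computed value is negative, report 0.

p̄ = Σdᵢ / (k·n) = 278 / (10 × 150) = 0.18533
LCL = np̄ − 3·√(np̄(1−p̄)) = 27.8000 − 3 × 4.7590 = 13.5231

13.52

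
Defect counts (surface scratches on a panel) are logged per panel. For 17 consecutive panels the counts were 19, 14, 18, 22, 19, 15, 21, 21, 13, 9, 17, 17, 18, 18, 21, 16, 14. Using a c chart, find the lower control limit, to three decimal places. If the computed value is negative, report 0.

c̄ = (19 + 14 + 18 + 22 + 19 + 15 + 21 + 21 + 13 + 9 + 17 + 17 + 18 + 18 + 21 + 16 + 14) / 17 = 292 / 17 = 17.1765
LCL = c̄ − 3√c̄ = 17.1765 − 3 × 4.1445 = 4.7431

4.743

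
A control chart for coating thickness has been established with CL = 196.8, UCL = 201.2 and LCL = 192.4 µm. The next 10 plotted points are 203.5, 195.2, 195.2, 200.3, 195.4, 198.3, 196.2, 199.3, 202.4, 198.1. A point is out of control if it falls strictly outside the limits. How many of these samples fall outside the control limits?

2

Compare each point to [192.4, 201.2]: sample 1 = 203.5 > UCL; sample 9 = 202.4 > UCL.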